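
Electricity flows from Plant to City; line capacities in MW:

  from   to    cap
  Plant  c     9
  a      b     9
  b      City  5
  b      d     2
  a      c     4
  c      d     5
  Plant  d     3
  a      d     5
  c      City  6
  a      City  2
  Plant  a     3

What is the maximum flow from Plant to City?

9

Augment Plant→a→City: bottleneck 2, flow now 2.
Augment Plant→c→City: bottleneck 6, flow now 8.
Augment Plant→a→b→City: bottleneck 1, flow now 9.
No augmenting path remains; maximum flow = 9.
In the residual graph, reachable from Plant: {Plant, c, d}.
Min-cut edges: Plant→a (3), c→City (6); capacity 3 + 6 = 9.
This cut is saturated, so no flow can exceed 9.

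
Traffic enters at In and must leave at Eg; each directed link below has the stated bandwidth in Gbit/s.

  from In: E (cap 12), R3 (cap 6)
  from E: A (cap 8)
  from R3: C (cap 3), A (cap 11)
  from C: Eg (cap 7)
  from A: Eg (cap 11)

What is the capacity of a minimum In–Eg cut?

14

Augment In→E→A→Eg: bottleneck 8, flow now 8.
Augment In→R3→C→Eg: bottleneck 3, flow now 11.
Augment In→R3→A→Eg: bottleneck 3, flow now 14.
No augmenting path remains; maximum flow = 14.
By max-flow min-cut, the minimum cut capacity equals the max flow.
In the residual graph, reachable from In: {In, E}.
Min-cut edges: In→R3 (6), E→A (8); capacity 6 + 8 = 14.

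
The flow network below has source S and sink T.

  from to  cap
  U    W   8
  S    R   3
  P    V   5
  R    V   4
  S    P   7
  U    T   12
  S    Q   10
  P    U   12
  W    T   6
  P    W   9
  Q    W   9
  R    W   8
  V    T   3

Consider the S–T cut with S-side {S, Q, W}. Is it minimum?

Given cut capacity: 7 + 3 + 6 = 16.
Augment S→P→U→T: bottleneck 7, flow now 7.
Augment S→Q→W→T: bottleneck 6, flow now 13.
Augment S→R→V→T: bottleneck 3, flow now 16.
No augmenting path remains; maximum flow = 16.
Cut capacity 16 equals the max flow, so it is a minimum cut.

Yes — it is a minimum cut (capacity 16).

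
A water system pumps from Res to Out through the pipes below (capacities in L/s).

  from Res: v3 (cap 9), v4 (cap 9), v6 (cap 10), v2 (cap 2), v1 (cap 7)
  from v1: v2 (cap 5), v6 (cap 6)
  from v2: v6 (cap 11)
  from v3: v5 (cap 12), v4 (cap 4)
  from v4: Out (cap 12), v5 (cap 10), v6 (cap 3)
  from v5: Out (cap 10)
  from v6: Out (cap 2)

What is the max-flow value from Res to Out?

20

Augment Res→v4→Out: bottleneck 9, flow now 9.
Augment Res→v6→Out: bottleneck 2, flow now 11.
Augment Res→v3→v4→Out: bottleneck 3, flow now 14.
Augment Res→v3→v5→Out: bottleneck 6, flow now 20.
No augmenting path remains; maximum flow = 20.
In the residual graph, reachable from Res: {Res, v1, v2, v6}.
Min-cut edges: Res→v3 (9), Res→v4 (9), v6→Out (2); capacity 9 + 9 + 2 = 20.
This cut is saturated, so no flow can exceed 20.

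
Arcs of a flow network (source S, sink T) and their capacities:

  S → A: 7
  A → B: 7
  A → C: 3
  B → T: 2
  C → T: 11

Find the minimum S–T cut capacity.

Augment S→A→B→T: bottleneck 2, flow now 2.
Augment S→A→C→T: bottleneck 3, flow now 5.
No augmenting path remains; maximum flow = 5.
By max-flow min-cut, the minimum cut capacity equals the max flow.
In the residual graph, reachable from S: {S, A, B}.
Min-cut edges: A→C (3), B→T (2); capacity 3 + 2 = 5.

5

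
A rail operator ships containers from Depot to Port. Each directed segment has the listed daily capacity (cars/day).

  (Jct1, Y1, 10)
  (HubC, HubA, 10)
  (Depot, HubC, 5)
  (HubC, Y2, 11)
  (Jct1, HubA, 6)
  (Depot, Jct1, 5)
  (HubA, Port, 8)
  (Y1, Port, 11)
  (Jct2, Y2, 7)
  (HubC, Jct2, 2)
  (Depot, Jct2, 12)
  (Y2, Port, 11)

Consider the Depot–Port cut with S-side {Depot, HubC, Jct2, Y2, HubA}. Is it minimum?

Given cut capacity: 5 + 11 + 8 = 24.
Augment Depot→HubC→Y2→Port: bottleneck 5, flow now 5.
Augment Depot→Jct1→Y1→Port: bottleneck 5, flow now 10.
Augment Depot→Jct2→Y2→Port: bottleneck 6, flow now 16.
Augment Depot→Jct2→Y2→HubC→HubA→Port: bottleneck 1, flow now 17. (uses reverse residual edge)
No augmenting path remains; maximum flow = 17.
In the residual graph, reachable from Depot: {Depot, Jct2}.
Min-cut edges: Depot→HubC (5), Depot→Jct1 (5), Jct2→Y2 (7); capacity 5 + 5 + 7 = 17.
Cut capacity 24 exceeds the max flow 17, so it is not minimum.

No — its capacity is 24, but the minimum cut has capacity 17.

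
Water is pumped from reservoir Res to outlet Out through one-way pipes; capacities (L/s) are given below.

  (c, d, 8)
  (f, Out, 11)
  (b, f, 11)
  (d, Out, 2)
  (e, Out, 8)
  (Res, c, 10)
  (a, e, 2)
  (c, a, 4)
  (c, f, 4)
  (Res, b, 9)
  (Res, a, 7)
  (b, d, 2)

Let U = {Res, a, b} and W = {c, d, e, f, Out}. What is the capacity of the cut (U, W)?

25

Edges leaving {Res, a, b}: Res→c (10), a→e (2), b→d (2), b→f (11).
Cut capacity = 10 + 2 + 2 + 11 = 25.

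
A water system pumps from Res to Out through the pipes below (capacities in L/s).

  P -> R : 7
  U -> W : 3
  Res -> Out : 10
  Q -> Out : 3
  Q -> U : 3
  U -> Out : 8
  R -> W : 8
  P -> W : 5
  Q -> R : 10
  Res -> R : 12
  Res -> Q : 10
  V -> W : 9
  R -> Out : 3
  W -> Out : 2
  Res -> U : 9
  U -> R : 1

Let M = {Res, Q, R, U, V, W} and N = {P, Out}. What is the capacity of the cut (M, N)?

26

Edges leaving {Res, Q, R, U, V, W}: Res→Out (10), Q→Out (3), R→Out (3), U→Out (8), W→Out (2).
Cut capacity = 10 + 3 + 3 + 8 + 2 = 26.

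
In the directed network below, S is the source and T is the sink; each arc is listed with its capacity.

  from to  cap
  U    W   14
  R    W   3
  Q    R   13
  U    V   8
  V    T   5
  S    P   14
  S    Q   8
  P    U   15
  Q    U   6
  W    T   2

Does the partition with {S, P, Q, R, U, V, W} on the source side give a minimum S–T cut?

Given cut capacity: 5 + 2 = 7.
Augment S→P→U→V→T: bottleneck 5, flow now 5.
Augment S→P→U→W→T: bottleneck 2, flow now 7.
No augmenting path remains; maximum flow = 7.
Cut capacity 7 equals the max flow, so it is a minimum cut.

Yes — it is a minimum cut (capacity 7).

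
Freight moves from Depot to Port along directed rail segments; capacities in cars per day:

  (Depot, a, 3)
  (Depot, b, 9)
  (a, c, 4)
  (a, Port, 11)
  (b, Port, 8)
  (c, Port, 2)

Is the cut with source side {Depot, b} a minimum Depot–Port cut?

Given cut capacity: 3 + 8 = 11.
Augment Depot→a→Port: bottleneck 3, flow now 3.
Augment Depot→b→Port: bottleneck 8, flow now 11.
No augmenting path remains; maximum flow = 11.
Cut capacity 11 equals the max flow, so it is a minimum cut.

Yes — it is a minimum cut (capacity 11).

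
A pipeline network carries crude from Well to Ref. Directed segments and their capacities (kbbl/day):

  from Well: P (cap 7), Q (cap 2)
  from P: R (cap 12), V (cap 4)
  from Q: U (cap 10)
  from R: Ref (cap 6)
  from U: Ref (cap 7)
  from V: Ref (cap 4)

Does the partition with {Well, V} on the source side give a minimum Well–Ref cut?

Given cut capacity: 7 + 2 + 4 = 13.
Augment Well→P→R→Ref: bottleneck 6, flow now 6.
Augment Well→P→V→Ref: bottleneck 1, flow now 7.
Augment Well→Q→U→Ref: bottleneck 2, flow now 9.
No augmenting path remains; maximum flow = 9.
In the residual graph, reachable from Well: {Well}.
Min-cut edges: Well→P (7), Well→Q (2); capacity 7 + 2 = 9.
Cut capacity 13 exceeds the max flow 9, so it is not minimum.

No — its capacity is 13, but the minimum cut has capacity 9.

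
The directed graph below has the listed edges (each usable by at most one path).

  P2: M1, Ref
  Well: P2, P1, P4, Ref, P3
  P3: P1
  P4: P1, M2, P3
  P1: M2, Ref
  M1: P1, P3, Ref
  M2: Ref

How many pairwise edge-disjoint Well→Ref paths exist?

Assign every edge capacity 1; by Menger, the answer equals the max flow.
Path Well→Ref (+1); total 1.
Path Well→P2→Ref (+1); total 2.
Path Well→P1→Ref (+1); total 3.
Path Well→P4→M2→Ref (+1); total 4.
No residual Well→Ref path; max flow = 4.
Certifying cut of size 4: {M2→Ref, P1→Ref, Well→P2, Well→Ref}.

4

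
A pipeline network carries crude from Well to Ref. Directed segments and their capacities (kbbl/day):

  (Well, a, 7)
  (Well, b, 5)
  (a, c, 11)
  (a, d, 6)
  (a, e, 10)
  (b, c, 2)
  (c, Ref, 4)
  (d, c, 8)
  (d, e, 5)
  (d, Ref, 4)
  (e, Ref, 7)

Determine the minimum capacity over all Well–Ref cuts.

Augment Well→a→c→Ref: bottleneck 4, flow now 4.
Augment Well→a→d→Ref: bottleneck 3, flow now 7.
Augment Well→b→c→a→d→Ref: bottleneck 1, flow now 8. (uses reverse residual edge)
Augment Well→b→c→a→e→Ref: bottleneck 1, flow now 9. (uses reverse residual edge)
No augmenting path remains; maximum flow = 9.
By max-flow min-cut, the minimum cut capacity equals the max flow.
In the residual graph, reachable from Well: {Well, b}.
Min-cut edges: Well→a (7), b→c (2); capacity 7 + 2 = 9.

9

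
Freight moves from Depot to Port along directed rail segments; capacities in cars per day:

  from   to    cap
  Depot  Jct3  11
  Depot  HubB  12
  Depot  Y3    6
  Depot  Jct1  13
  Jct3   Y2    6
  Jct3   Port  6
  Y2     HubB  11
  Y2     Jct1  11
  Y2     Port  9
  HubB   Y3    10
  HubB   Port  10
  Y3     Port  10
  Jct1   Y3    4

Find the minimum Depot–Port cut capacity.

31

Augment Depot→Jct3→Port: bottleneck 6, flow now 6.
Augment Depot→HubB→Port: bottleneck 10, flow now 16.
Augment Depot→Y3→Port: bottleneck 6, flow now 22.
Augment Depot→Jct3→Y2→Port: bottleneck 5, flow now 27.
Augment Depot→HubB→Y3→Port: bottleneck 2, flow now 29.
Augment Depot→Jct1→Y3→Port: bottleneck 2, flow now 31.
No augmenting path remains; maximum flow = 31.
By max-flow min-cut, the minimum cut capacity equals the max flow.
In the residual graph, reachable from Depot: {Depot, HubB, Y3, Jct1}.
Min-cut edges: Depot→Jct3 (11), HubB→Port (10), Y3→Port (10); capacity 11 + 10 + 10 = 31.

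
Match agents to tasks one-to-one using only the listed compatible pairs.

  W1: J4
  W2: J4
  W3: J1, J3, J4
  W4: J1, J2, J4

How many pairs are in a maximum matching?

Unit-capacity flow: source→left, listed edges, right→sink; max matching = max flow.
Augmenting path W1→J4 (+1); matched 1.
Augmenting path W3→J1 (+1); matched 2.
Augmenting path W4→J2 (+1); matched 3.
No augmenting path remains; maximum matching = 3.
König certificate: {W3, W4, J4} is a vertex cover of size 3 (every listed pair touches it), so no matching can be larger.

3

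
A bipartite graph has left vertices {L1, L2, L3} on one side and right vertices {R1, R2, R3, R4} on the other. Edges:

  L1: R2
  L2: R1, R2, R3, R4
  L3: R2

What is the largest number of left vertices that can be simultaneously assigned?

2

Unit-capacity flow: source→left, listed edges, right→sink; max matching = max flow.
Augmenting path L1→R2 (+1); matched 1.
Augmenting path L2→R1 (+1); matched 2.
No augmenting path remains; maximum matching = 2.
König certificate: {L2, R2} is a vertex cover of size 2 (every listed pair touches it), so no matching can be larger.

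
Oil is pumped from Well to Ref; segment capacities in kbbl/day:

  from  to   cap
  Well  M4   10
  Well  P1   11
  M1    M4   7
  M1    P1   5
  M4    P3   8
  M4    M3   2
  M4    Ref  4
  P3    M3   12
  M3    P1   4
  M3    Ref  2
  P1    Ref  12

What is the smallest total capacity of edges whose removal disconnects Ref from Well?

Augment Well→M4→Ref: bottleneck 4, flow now 4.
Augment Well→P1→Ref: bottleneck 11, flow now 15.
Augment Well→M4→M3→Ref: bottleneck 2, flow now 17.
Augment Well→M4→P3→M3→P1→Ref: bottleneck 1, flow now 18.
No augmenting path remains; maximum flow = 18.
By max-flow min-cut, the minimum cut capacity equals the max flow.
In the residual graph, reachable from Well: {Well, M4, P3, M3, P1}.
Min-cut edges: M4→Ref (4), M3→Ref (2), P1→Ref (12); capacity 4 + 2 + 12 = 18.

18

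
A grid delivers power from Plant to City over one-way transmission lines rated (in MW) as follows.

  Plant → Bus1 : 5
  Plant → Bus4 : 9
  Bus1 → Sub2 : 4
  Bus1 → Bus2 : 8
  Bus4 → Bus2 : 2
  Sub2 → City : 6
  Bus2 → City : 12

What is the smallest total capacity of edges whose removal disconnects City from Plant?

Augment Plant→Bus1→Sub2→City: bottleneck 4, flow now 4.
Augment Plant→Bus1→Bus2→City: bottleneck 1, flow now 5.
Augment Plant→Bus4→Bus2→City: bottleneck 2, flow now 7.
No augmenting path remains; maximum flow = 7.
By max-flow min-cut, the minimum cut capacity equals the max flow.
In the residual graph, reachable from Plant: {Plant, Bus4}.
Min-cut edges: Plant→Bus1 (5), Bus4→Bus2 (2); capacity 5 + 2 = 7.

7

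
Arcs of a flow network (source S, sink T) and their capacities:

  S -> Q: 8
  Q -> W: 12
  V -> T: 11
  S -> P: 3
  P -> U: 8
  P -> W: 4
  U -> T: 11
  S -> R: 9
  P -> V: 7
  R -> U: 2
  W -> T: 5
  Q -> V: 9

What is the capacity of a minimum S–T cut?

Augment S→P→U→T: bottleneck 3, flow now 3.
Augment S→Q→V→T: bottleneck 8, flow now 11.
Augment S→R→U→T: bottleneck 2, flow now 13.
No augmenting path remains; maximum flow = 13.
By max-flow min-cut, the minimum cut capacity equals the max flow.
In the residual graph, reachable from S: {S, R}.
Min-cut edges: S→P (3), S→Q (8), R→U (2); capacity 3 + 8 + 2 = 13.

13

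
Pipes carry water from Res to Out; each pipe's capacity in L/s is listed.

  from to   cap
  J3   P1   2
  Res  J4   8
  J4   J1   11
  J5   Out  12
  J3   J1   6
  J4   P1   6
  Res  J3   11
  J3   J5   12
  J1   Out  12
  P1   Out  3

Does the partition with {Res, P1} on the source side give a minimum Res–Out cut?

Given cut capacity: 11 + 8 + 3 = 22.
Augment Res→J3→P1→Out: bottleneck 2, flow now 2.
Augment Res→J3→J5→Out: bottleneck 9, flow now 11.
Augment Res→J4→P1→Out: bottleneck 1, flow now 12.
Augment Res→J4→J1→Out: bottleneck 7, flow now 19.
No augmenting path remains; maximum flow = 19.
In the residual graph, reachable from Res: {Res}.
Min-cut edges: Res→J3 (11), Res→J4 (8); capacity 11 + 8 = 19.
Cut capacity 22 exceeds the max flow 19, so it is not minimum.

No — its capacity is 22, but the minimum cut has capacity 19.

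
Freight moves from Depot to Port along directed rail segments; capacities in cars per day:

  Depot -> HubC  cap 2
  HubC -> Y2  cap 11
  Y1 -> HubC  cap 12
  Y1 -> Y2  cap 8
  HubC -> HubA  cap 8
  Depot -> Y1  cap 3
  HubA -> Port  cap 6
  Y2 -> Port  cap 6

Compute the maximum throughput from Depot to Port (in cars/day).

5

Augment Depot→HubC→Y2→Port: bottleneck 2, flow now 2.
Augment Depot→Y1→Y2→Port: bottleneck 3, flow now 5.
No augmenting path remains; maximum flow = 5.
In the residual graph, reachable from Depot: {Depot}.
Min-cut edges: Depot→HubC (2), Depot→Y1 (3); capacity 2 + 3 = 5.
This cut is saturated, so no flow can exceed 5.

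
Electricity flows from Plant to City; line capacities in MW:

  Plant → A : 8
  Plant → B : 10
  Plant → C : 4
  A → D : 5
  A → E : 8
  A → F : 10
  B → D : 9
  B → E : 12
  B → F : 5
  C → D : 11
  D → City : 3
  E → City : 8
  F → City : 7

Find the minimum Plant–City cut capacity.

18

Augment Plant→A→D→City: bottleneck 3, flow now 3.
Augment Plant→A→E→City: bottleneck 5, flow now 8.
Augment Plant→B→E→City: bottleneck 3, flow now 11.
Augment Plant→B→F→City: bottleneck 5, flow now 16.
Augment Plant→B→D→A→F→City: bottleneck 2, flow now 18. (uses reverse residual edge)
No augmenting path remains; maximum flow = 18.
By max-flow min-cut, the minimum cut capacity equals the max flow.
In the residual graph, reachable from Plant: {Plant, A, B, C, D, E, F}.
Min-cut edges: D→City (3), E→City (8), F→City (7); capacity 3 + 8 + 7 = 18.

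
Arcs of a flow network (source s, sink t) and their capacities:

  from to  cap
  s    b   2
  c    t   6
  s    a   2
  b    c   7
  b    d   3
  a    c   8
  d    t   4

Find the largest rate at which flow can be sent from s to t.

4

Augment s→a→c→t: bottleneck 2, flow now 2.
Augment s→b→c→t: bottleneck 2, flow now 4.
No augmenting path remains; maximum flow = 4.
In the residual graph, reachable from s: {s}.
Min-cut edges: s→a (2), s→b (2); capacity 2 + 2 = 4.
This cut is saturated, so no flow can exceed 4.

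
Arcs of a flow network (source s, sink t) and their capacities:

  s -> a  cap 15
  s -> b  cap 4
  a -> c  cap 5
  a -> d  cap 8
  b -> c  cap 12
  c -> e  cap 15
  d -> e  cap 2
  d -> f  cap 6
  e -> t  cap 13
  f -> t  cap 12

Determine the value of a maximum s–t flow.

17

Augment s→a→c→e→t: bottleneck 5, flow now 5.
Augment s→a→d→e→t: bottleneck 2, flow now 7.
Augment s→a→d→f→t: bottleneck 6, flow now 13.
Augment s→b→c→e→t: bottleneck 4, flow now 17.
No augmenting path remains; maximum flow = 17.
In the residual graph, reachable from s: {s, a}.
Min-cut edges: s→b (4), a→c (5), a→d (8); capacity 4 + 5 + 8 = 17.
This cut is saturated, so no flow can exceed 17.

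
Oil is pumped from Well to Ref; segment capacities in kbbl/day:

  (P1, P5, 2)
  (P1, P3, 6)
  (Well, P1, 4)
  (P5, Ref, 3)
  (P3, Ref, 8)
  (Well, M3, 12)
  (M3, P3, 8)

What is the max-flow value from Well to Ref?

10

Augment Well→P1→P3→Ref: bottleneck 4, flow now 4.
Augment Well→M3→P3→Ref: bottleneck 4, flow now 8.
Augment Well→M3→P3→P1→P5→Ref: bottleneck 2, flow now 10. (uses reverse residual edge)
No augmenting path remains; maximum flow = 10.
In the residual graph, reachable from Well: {Well, P1, M3, P3}.
Min-cut edges: P1→P5 (2), P3→Ref (8); capacity 2 + 8 = 10.
This cut is saturated, so no flow can exceed 10.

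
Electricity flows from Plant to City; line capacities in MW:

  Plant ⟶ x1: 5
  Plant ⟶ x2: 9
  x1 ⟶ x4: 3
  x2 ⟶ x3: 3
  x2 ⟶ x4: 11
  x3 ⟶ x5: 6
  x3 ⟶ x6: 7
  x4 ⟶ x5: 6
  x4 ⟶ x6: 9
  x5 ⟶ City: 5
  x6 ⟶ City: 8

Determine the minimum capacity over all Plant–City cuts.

12

Augment Plant→x1→x4→x5→City: bottleneck 3, flow now 3.
Augment Plant→x2→x3→x5→City: bottleneck 2, flow now 5.
Augment Plant→x2→x3→x6→City: bottleneck 1, flow now 6.
Augment Plant→x2→x4→x6→City: bottleneck 6, flow now 12.
No augmenting path remains; maximum flow = 12.
By max-flow min-cut, the minimum cut capacity equals the max flow.
In the residual graph, reachable from Plant: {Plant, x1}.
Min-cut edges: Plant→x2 (9), x1→x4 (3); capacity 9 + 3 = 12.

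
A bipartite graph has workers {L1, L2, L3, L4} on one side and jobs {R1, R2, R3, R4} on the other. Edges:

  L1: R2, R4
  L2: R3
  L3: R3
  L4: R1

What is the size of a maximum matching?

3

Unit-capacity flow: source→left, listed edges, right→sink; max matching = max flow.
Augmenting path L1→R2 (+1); matched 1.
Augmenting path L2→R3 (+1); matched 2.
Augmenting path L4→R1 (+1); matched 3.
No augmenting path remains; maximum matching = 3.
König certificate: {L1, L4, R3} is a vertex cover of size 3 (every listed pair touches it), so no matching can be larger.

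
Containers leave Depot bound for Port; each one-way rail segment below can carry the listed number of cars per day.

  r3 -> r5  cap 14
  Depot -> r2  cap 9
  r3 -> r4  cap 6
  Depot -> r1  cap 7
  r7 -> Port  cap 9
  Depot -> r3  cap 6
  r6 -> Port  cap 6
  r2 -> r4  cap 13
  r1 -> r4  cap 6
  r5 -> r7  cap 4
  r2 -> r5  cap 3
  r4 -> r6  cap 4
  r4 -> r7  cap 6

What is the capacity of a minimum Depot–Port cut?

Augment Depot→r1→r4→r6→Port: bottleneck 4, flow now 4.
Augment Depot→r1→r4→r7→Port: bottleneck 2, flow now 6.
Augment Depot→r2→r4→r7→Port: bottleneck 4, flow now 10.
Augment Depot→r2→r5→r7→Port: bottleneck 3, flow now 13.
No augmenting path remains; maximum flow = 13.
By max-flow min-cut, the minimum cut capacity equals the max flow.
In the residual graph, reachable from Depot: {Depot, r1, r2, r3, r4, r5, r7}.
Min-cut edges: r4→r6 (4), r7→Port (9); capacity 4 + 9 = 13.

13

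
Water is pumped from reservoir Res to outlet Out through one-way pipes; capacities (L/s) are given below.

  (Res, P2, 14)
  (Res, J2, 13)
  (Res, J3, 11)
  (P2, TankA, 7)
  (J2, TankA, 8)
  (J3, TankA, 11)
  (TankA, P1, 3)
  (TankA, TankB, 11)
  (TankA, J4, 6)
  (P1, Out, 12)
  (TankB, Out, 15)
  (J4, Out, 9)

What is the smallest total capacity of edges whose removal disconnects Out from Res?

20

Augment Res→P2→TankA→P1→Out: bottleneck 3, flow now 3.
Augment Res→P2→TankA→TankB→Out: bottleneck 4, flow now 7.
Augment Res→J2→TankA→TankB→Out: bottleneck 7, flow now 14.
Augment Res→J2→TankA→J4→Out: bottleneck 1, flow now 15.
Augment Res→J3→TankA→J4→Out: bottleneck 5, flow now 20.
No augmenting path remains; maximum flow = 20.
By max-flow min-cut, the minimum cut capacity equals the max flow.
In the residual graph, reachable from Res: {Res, P2, J2, J3, TankA}.
Min-cut edges: TankA→P1 (3), TankA→TankB (11), TankA→J4 (6); capacity 3 + 11 + 6 = 20.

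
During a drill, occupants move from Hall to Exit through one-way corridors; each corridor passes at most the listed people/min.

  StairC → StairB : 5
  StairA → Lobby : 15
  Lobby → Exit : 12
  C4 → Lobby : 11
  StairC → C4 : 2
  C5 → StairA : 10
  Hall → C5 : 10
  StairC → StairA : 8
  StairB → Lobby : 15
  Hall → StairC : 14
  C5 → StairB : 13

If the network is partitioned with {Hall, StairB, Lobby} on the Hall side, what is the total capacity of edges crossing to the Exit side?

Edges leaving {Hall, StairB, Lobby}: Hall→C5 (10), Hall→StairC (14), Lobby→Exit (12).
Cut capacity = 10 + 14 + 12 = 36.

36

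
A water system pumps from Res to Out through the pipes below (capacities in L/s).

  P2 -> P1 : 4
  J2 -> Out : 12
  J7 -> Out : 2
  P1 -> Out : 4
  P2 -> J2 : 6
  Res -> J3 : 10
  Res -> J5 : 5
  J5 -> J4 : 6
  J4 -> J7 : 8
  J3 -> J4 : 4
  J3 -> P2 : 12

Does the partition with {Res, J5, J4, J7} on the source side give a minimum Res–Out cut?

Yes — it is a minimum cut (capacity 12).

Given cut capacity: 10 + 2 = 12.
Augment Res→J5→J4→J7→Out: bottleneck 2, flow now 2.
Augment Res→J3→P2→J2→Out: bottleneck 6, flow now 8.
Augment Res→J3→P2→P1→Out: bottleneck 4, flow now 12.
No augmenting path remains; maximum flow = 12.
Cut capacity 12 equals the max flow, so it is a minimum cut.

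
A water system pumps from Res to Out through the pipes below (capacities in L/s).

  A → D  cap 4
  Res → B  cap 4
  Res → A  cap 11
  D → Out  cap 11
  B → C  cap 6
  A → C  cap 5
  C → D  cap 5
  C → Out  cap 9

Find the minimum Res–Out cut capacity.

13

Augment Res→A→C→Out: bottleneck 5, flow now 5.
Augment Res→A→D→Out: bottleneck 4, flow now 9.
Augment Res→B→C→Out: bottleneck 4, flow now 13.
No augmenting path remains; maximum flow = 13.
By max-flow min-cut, the minimum cut capacity equals the max flow.
In the residual graph, reachable from Res: {Res, A}.
Min-cut edges: Res→B (4), A→C (5), A→D (4); capacity 4 + 5 + 4 = 13.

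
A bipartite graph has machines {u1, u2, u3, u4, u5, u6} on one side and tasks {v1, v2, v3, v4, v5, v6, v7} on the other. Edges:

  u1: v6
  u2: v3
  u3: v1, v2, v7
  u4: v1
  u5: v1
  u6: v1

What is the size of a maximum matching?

4

Unit-capacity flow: source→left, listed edges, right→sink; max matching = max flow.
Augmenting path u1→v6 (+1); matched 1.
Augmenting path u2→v3 (+1); matched 2.
Augmenting path u3→v1 (+1); matched 3.
Augmenting path u4→v1→u3→v2 (+1); matched 4.
No augmenting path remains; maximum matching = 4.
König certificate: {u1, u2, u3, v1} is a vertex cover of size 4 (every listed pair touches it), so no matching can be larger.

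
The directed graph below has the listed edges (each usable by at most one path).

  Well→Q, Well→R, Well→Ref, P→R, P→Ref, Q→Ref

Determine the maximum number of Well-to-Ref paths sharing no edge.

Assign every edge capacity 1; by Menger, the answer equals the max flow.
Path Well→Ref (+1); total 1.
Path Well→Q→Ref (+1); total 2.
No residual Well→Ref path; max flow = 2.
Certifying cut of size 2: {Well→Q, Well→Ref}.

2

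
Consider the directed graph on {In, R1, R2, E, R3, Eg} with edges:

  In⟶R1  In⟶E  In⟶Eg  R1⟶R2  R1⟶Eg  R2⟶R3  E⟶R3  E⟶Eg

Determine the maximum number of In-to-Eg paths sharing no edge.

Assign every edge capacity 1; by Menger, the answer equals the max flow.
Path In→Eg (+1); total 1.
Path In→R1→Eg (+1); total 2.
Path In→E→Eg (+1); total 3.
No residual In→Eg path; max flow = 3.
Certifying cut of size 3: {In→E, In→Eg, In→R1}.

3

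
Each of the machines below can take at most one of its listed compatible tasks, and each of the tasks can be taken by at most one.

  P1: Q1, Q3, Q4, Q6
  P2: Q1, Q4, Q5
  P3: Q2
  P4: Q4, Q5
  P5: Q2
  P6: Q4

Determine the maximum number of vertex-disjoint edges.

5

Unit-capacity flow: source→left, listed edges, right→sink; max matching = max flow.
Augmenting path P1→Q1 (+1); matched 1.
Augmenting path P2→Q4 (+1); matched 2.
Augmenting path P3→Q2 (+1); matched 3.
Augmenting path P4→Q5 (+1); matched 4.
Augmenting path P6→Q4→P2→Q1→P1→Q3 (+1); matched 5.
No augmenting path remains; maximum matching = 5.
König certificate: {P1, P2, P4, P6, Q2} is a vertex cover of size 5 (every listed pair touches it), so no matching can be larger.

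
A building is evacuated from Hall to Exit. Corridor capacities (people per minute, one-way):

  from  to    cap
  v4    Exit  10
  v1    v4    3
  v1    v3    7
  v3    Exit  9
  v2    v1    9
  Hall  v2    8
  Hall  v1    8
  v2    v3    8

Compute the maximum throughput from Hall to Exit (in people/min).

12

Augment Hall→v1→v3→Exit: bottleneck 7, flow now 7.
Augment Hall→v1→v4→Exit: bottleneck 1, flow now 8.
Augment Hall→v2→v3→Exit: bottleneck 2, flow now 10.
Augment Hall→v2→v1→v4→Exit: bottleneck 2, flow now 12.
No augmenting path remains; maximum flow = 12.
In the residual graph, reachable from Hall: {Hall, v1, v2, v3}.
Min-cut edges: v1→v4 (3), v3→Exit (9); capacity 3 + 9 = 12.
This cut is saturated, so no flow can exceed 12.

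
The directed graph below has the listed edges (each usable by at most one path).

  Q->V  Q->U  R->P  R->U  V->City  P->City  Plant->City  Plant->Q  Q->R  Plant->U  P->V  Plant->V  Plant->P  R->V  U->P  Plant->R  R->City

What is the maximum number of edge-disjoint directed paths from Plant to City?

4

Assign every edge capacity 1; by Menger, the answer equals the max flow.
Path Plant→City (+1); total 1.
Path Plant→P→City (+1); total 2.
Path Plant→R→City (+1); total 3.
Path Plant→V→City (+1); total 4.
No residual Plant→City path; max flow = 4.
Certifying cut of size 4: {P→City, Plant→City, R→City, V→City}.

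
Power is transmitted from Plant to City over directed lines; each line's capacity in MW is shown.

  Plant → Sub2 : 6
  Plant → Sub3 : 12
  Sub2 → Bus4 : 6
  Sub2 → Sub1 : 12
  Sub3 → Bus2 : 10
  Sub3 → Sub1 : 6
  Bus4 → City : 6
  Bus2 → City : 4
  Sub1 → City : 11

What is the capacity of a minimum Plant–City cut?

Augment Plant→Sub2→Bus4→City: bottleneck 6, flow now 6.
Augment Plant→Sub3→Bus2→City: bottleneck 4, flow now 10.
Augment Plant→Sub3→Sub1→City: bottleneck 6, flow now 16.
No augmenting path remains; maximum flow = 16.
By max-flow min-cut, the minimum cut capacity equals the max flow.
In the residual graph, reachable from Plant: {Plant, Sub3, Bus2}.
Min-cut edges: Plant→Sub2 (6), Sub3→Sub1 (6), Bus2→City (4); capacity 6 + 6 + 4 = 16.

16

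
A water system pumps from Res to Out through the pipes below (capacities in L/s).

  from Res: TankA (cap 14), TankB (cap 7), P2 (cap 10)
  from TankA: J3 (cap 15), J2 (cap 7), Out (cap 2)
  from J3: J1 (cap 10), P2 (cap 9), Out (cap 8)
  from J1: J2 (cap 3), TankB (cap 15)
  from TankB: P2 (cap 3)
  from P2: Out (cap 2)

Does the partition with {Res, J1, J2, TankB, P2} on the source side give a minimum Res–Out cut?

No — its capacity is 16, but the minimum cut has capacity 12.

Given cut capacity: 14 + 2 = 16.
Augment Res→TankA→Out: bottleneck 2, flow now 2.
Augment Res→P2→Out: bottleneck 2, flow now 4.
Augment Res→TankA→J3→Out: bottleneck 8, flow now 12.
No augmenting path remains; maximum flow = 12.
In the residual graph, reachable from Res: {Res, TankA, J3, J1, J2, TankB, P2}.
Min-cut edges: TankA→Out (2), J3→Out (8), P2→Out (2); capacity 2 + 8 + 2 = 12.
Cut capacity 16 exceeds the max flow 12, so it is not minimum.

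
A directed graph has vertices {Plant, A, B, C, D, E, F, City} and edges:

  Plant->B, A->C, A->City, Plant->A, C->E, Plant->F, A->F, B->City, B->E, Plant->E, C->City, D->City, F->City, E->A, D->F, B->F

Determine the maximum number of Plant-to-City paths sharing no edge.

4

Assign every edge capacity 1; by Menger, the answer equals the max flow.
Path Plant→A→City (+1); total 1.
Path Plant→B→City (+1); total 2.
Path Plant→F→City (+1); total 3.
Path Plant→E→A→C→City (+1); total 4.
No residual Plant→City path; max flow = 4.
Certifying cut of size 4: {Plant→A, Plant→B, Plant→E, Plant→F}.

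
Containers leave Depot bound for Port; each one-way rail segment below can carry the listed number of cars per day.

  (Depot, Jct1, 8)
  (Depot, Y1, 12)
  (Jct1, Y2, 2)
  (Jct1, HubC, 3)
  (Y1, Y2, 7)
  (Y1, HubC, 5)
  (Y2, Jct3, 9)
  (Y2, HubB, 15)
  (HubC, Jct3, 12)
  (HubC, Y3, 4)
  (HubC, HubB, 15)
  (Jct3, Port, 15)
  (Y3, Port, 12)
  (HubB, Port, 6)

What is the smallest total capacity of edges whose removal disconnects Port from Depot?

Augment Depot→Jct1→Y2→Jct3→Port: bottleneck 2, flow now 2.
Augment Depot→Jct1→HubC→Jct3→Port: bottleneck 3, flow now 5.
Augment Depot→Y1→Y2→Jct3→Port: bottleneck 7, flow now 12.
Augment Depot→Y1→HubC→Jct3→Port: bottleneck 3, flow now 15.
Augment Depot→Y1→HubC→Y3→Port: bottleneck 2, flow now 17.
No augmenting path remains; maximum flow = 17.
By max-flow min-cut, the minimum cut capacity equals the max flow.
In the residual graph, reachable from Depot: {Depot, Jct1}.
Min-cut edges: Depot→Y1 (12), Jct1→Y2 (2), Jct1→HubC (3); capacity 12 + 2 + 3 = 17.

17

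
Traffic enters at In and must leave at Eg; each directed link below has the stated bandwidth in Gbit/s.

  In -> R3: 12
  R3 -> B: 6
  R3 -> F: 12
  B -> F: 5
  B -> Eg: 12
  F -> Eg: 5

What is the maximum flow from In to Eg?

11

Augment In→R3→B→Eg: bottleneck 6, flow now 6.
Augment In→R3→F→Eg: bottleneck 5, flow now 11.
No augmenting path remains; maximum flow = 11.
In the residual graph, reachable from In: {In, R3, F}.
Min-cut edges: R3→B (6), F→Eg (5); capacity 6 + 5 = 11.
This cut is saturated, so no flow can exceed 11.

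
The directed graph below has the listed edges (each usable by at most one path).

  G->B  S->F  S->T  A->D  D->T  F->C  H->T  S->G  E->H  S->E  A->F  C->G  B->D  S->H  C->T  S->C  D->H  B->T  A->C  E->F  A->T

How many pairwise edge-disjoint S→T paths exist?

4

Assign every edge capacity 1; by Menger, the answer equals the max flow.
Path S→T (+1); total 1.
Path S→C→T (+1); total 2.
Path S→H→T (+1); total 3.
Path S→G→B→T (+1); total 4.
No residual S→T path; max flow = 4.
Certifying cut of size 4: {C→T, G→B, H→T, S→T}.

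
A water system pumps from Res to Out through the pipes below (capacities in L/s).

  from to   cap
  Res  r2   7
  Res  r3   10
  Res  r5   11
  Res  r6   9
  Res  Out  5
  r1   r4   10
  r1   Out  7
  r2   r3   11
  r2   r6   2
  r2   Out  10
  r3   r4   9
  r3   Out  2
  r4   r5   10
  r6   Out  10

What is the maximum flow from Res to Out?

Augment Res→Out: bottleneck 5, flow now 5.
Augment Res→r2→Out: bottleneck 7, flow now 12.
Augment Res→r3→Out: bottleneck 2, flow now 14.
Augment Res→r6→Out: bottleneck 9, flow now 23.
No augmenting path remains; maximum flow = 23.
In the residual graph, reachable from Res: {Res, r3, r4, r5}.
Min-cut edges: Res→r2 (7), Res→r6 (9), Res→Out (5), r3→Out (2); capacity 7 + 9 + 5 + 2 = 23.
This cut is saturated, so no flow can exceed 23.

23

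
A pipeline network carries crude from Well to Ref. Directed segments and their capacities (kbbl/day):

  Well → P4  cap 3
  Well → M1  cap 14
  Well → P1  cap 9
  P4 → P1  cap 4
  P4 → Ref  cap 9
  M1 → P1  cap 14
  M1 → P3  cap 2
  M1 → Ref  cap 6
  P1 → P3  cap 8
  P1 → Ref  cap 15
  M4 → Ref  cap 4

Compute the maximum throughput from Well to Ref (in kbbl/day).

Augment Well→P4→Ref: bottleneck 3, flow now 3.
Augment Well→M1→Ref: bottleneck 6, flow now 9.
Augment Well→P1→Ref: bottleneck 9, flow now 18.
Augment Well→M1→P1→Ref: bottleneck 6, flow now 24.
No augmenting path remains; maximum flow = 24.
In the residual graph, reachable from Well: {Well, M1, P1, P3}.
Min-cut edges: Well→P4 (3), M1→Ref (6), P1→Ref (15); capacity 3 + 6 + 15 = 24.
This cut is saturated, so no flow can exceed 24.

24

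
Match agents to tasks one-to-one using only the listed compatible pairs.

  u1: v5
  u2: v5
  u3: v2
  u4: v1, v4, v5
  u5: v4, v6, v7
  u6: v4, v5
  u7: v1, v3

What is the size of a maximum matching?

6

Unit-capacity flow: source→left, listed edges, right→sink; max matching = max flow.
Augmenting path u1→v5 (+1); matched 1.
Augmenting path u3→v2 (+1); matched 2.
Augmenting path u4→v1 (+1); matched 3.
Augmenting path u5→v4 (+1); matched 4.
Augmenting path u7→v3 (+1); matched 5.
Augmenting path u6→v4→u5→v6 (+1); matched 6.
No augmenting path remains; maximum matching = 6.
König certificate: {u3, u4, u5, u6, u7, v5} is a vertex cover of size 6 (every listed pair touches it), so no matching can be larger.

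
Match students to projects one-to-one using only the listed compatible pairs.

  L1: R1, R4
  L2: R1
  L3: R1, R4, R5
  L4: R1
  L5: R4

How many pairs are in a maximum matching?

Unit-capacity flow: source→left, listed edges, right→sink; max matching = max flow.
Augmenting path L1→R1 (+1); matched 1.
Augmenting path L3→R4 (+1); matched 2.
Augmenting path L5→R4→L3→R5 (+1); matched 3.
No augmenting path remains; maximum matching = 3.
König certificate: {L3, R1, R4} is a vertex cover of size 3 (every listed pair touches it), so no matching can be larger.

3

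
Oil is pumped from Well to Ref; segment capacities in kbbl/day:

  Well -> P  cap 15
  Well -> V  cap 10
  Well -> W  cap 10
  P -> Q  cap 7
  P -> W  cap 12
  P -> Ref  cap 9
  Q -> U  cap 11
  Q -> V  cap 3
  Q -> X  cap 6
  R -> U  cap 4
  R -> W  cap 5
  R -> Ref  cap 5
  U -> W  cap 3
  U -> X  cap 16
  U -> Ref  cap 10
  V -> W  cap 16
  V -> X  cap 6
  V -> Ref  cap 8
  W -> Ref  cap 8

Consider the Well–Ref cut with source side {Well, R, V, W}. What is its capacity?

46

Edges leaving {Well, R, V, W}: Well→P (15), R→U (4), R→Ref (5), V→X (6), V→Ref (8), W→Ref (8).
Cut capacity = 15 + 4 + 5 + 6 + 8 + 8 = 46.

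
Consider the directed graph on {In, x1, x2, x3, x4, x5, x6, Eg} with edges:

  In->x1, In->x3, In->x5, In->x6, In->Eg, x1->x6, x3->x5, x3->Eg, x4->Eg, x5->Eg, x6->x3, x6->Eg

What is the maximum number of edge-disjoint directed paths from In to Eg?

Assign every edge capacity 1; by Menger, the answer equals the max flow.
Path In→Eg (+1); total 1.
Path In→x3→Eg (+1); total 2.
Path In→x5→Eg (+1); total 3.
Path In→x6→Eg (+1); total 4.
No residual In→Eg path; max flow = 4.
Certifying cut of size 4: {In→Eg, x3→Eg, x5→Eg, x6→Eg}.

4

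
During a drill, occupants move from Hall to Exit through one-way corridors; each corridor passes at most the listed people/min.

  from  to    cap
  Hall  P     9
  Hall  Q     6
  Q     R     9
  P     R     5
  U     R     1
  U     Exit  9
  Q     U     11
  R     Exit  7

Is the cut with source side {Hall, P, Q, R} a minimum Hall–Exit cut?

No — its capacity is 18, but the minimum cut has capacity 11.

Given cut capacity: 11 + 7 = 18.
Augment Hall→P→R→Exit: bottleneck 5, flow now 5.
Augment Hall→Q→R→Exit: bottleneck 2, flow now 7.
Augment Hall→Q→U→Exit: bottleneck 4, flow now 11.
No augmenting path remains; maximum flow = 11.
In the residual graph, reachable from Hall: {Hall, P}.
Min-cut edges: Hall→Q (6), P→R (5); capacity 6 + 5 = 11.
Cut capacity 18 exceeds the max flow 11, so it is not minimum.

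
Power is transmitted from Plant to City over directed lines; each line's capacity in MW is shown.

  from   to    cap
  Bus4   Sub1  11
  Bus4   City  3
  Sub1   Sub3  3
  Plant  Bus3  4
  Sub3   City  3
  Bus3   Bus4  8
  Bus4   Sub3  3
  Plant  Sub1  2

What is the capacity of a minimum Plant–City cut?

6

Augment Plant→Bus3→Bus4→City: bottleneck 3, flow now 3.
Augment Plant→Sub1→Sub3→City: bottleneck 2, flow now 5.
Augment Plant→Bus3→Bus4→Sub3→City: bottleneck 1, flow now 6.
No augmenting path remains; maximum flow = 6.
By max-flow min-cut, the minimum cut capacity equals the max flow.
In the residual graph, reachable from Plant: {Plant}.
Min-cut edges: Plant→Bus3 (4), Plant→Sub1 (2); capacity 4 + 2 = 6.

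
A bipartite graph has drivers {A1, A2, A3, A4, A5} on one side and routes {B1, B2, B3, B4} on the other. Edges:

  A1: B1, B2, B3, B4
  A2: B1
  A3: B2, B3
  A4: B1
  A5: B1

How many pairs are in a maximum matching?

Unit-capacity flow: source→left, listed edges, right→sink; max matching = max flow.
Augmenting path A1→B1 (+1); matched 1.
Augmenting path A3→B2 (+1); matched 2.
Augmenting path A2→B1→A1→B3 (+1); matched 3.
No augmenting path remains; maximum matching = 3.
König certificate: {A1, A3, B1} is a vertex cover of size 3 (every listed pair touches it), so no matching can be larger.

3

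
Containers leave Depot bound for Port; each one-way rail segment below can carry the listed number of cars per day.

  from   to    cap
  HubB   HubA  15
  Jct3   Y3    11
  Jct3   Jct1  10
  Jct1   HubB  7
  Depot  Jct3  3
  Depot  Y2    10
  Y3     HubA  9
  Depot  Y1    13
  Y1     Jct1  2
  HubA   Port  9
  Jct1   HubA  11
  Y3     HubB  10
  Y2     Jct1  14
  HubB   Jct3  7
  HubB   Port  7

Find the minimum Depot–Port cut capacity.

Augment Depot→Y2→Jct1→HubB→Port: bottleneck 7, flow now 7.
Augment Depot→Y2→Jct1→HubA→Port: bottleneck 3, flow now 10.
Augment Depot→Jct3→Y3→HubA→Port: bottleneck 3, flow now 13.
Augment Depot→Y1→Jct1→HubA→Port: bottleneck 2, flow now 15.
No augmenting path remains; maximum flow = 15.
By max-flow min-cut, the minimum cut capacity equals the max flow.
In the residual graph, reachable from Depot: {Depot, Y1}.
Min-cut edges: Depot→Y2 (10), Depot→Jct3 (3), Y1→Jct1 (2); capacity 10 + 3 + 2 = 15.

15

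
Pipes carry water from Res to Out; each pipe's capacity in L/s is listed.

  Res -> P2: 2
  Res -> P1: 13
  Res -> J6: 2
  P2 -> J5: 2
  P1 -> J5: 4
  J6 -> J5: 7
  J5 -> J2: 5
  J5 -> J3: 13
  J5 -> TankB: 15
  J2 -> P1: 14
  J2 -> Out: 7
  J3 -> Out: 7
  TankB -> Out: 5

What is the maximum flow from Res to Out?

Augment Res→P2→J5→J2→Out: bottleneck 2, flow now 2.
Augment Res→P1→J5→J2→Out: bottleneck 3, flow now 5.
Augment Res→P1→J5→J3→Out: bottleneck 1, flow now 6.
Augment Res→J6→J5→J3→Out: bottleneck 2, flow now 8.
No augmenting path remains; maximum flow = 8.
In the residual graph, reachable from Res: {Res, P1}.
Min-cut edges: Res→P2 (2), Res→J6 (2), P1→J5 (4); capacity 2 + 2 + 4 = 8.
This cut is saturated, so no flow can exceed 8.

8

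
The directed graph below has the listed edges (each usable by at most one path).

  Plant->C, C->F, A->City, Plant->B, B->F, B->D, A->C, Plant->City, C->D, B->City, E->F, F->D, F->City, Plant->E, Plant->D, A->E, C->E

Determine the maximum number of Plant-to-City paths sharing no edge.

3

Assign every edge capacity 1; by Menger, the answer equals the max flow.
Path Plant→City (+1); total 1.
Path Plant→B→City (+1); total 2.
Path Plant→C→F→City (+1); total 3.
No residual Plant→City path; max flow = 3.
Certifying cut of size 3: {F→City, Plant→B, Plant→City}.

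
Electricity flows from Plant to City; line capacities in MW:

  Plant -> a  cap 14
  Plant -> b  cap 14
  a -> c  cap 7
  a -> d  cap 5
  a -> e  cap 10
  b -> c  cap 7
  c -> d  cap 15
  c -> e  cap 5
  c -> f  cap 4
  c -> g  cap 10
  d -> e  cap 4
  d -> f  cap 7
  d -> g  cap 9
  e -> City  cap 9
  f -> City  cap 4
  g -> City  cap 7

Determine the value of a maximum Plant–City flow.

20

Augment Plant→a→e→City: bottleneck 9, flow now 9.
Augment Plant→a→c→f→City: bottleneck 4, flow now 13.
Augment Plant→a→c→g→City: bottleneck 1, flow now 14.
Augment Plant→b→c→g→City: bottleneck 6, flow now 20.
No augmenting path remains; maximum flow = 20.
In the residual graph, reachable from Plant: {Plant, a, b, c, d, e, f, g}.
Min-cut edges: e→City (9), f→City (4), g→City (7); capacity 9 + 4 + 7 = 20.
This cut is saturated, so no flow can exceed 20.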